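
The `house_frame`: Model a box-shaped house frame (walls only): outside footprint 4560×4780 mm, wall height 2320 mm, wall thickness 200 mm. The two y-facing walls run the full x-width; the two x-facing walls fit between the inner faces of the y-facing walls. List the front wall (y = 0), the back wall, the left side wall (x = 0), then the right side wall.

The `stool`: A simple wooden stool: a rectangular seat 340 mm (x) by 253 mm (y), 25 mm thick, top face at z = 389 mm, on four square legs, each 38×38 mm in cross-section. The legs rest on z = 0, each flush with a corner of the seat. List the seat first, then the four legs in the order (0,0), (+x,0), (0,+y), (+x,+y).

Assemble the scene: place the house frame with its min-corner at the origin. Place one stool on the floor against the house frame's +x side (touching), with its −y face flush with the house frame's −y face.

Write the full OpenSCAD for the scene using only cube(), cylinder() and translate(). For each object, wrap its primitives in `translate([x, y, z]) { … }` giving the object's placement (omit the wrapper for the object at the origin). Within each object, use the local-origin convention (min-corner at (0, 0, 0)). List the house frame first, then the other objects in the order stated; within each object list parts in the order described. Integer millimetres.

cube([4560, 200, 2320]);
translate([0, 4580, 0]) cube([4560, 200, 2320]);
translate([0, 200, 0]) cube([200, 4380, 2320]);
translate([4360, 200, 0]) cube([200, 4380, 2320]);
translate([4560, 0, 0]) {
  translate([0, 0, 364]) cube([340, 253, 25]);
  cube([38, 38, 364]);
  translate([302, 0, 0]) cube([38, 38, 364]);
  translate([0, 215, 0]) cube([38, 38, 364]);
  translate([302, 215, 0]) cube([38, 38, 364]);
}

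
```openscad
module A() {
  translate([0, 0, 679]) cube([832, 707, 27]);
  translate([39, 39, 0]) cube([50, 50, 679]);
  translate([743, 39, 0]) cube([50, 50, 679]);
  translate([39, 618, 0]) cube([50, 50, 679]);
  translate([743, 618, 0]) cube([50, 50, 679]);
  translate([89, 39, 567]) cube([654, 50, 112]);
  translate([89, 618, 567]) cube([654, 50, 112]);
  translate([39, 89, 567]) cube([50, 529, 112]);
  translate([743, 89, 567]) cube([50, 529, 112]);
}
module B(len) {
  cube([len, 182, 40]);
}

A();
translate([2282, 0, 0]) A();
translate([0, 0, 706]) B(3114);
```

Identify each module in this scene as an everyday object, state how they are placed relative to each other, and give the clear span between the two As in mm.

Second table starts at x = 2282; first ends at x = 832; clear span = 2282 − 832 = 1450 mm.

A is a table. B is a beam. A beam spans the tops of two tables. The clear span between the two tables is 1450 mm.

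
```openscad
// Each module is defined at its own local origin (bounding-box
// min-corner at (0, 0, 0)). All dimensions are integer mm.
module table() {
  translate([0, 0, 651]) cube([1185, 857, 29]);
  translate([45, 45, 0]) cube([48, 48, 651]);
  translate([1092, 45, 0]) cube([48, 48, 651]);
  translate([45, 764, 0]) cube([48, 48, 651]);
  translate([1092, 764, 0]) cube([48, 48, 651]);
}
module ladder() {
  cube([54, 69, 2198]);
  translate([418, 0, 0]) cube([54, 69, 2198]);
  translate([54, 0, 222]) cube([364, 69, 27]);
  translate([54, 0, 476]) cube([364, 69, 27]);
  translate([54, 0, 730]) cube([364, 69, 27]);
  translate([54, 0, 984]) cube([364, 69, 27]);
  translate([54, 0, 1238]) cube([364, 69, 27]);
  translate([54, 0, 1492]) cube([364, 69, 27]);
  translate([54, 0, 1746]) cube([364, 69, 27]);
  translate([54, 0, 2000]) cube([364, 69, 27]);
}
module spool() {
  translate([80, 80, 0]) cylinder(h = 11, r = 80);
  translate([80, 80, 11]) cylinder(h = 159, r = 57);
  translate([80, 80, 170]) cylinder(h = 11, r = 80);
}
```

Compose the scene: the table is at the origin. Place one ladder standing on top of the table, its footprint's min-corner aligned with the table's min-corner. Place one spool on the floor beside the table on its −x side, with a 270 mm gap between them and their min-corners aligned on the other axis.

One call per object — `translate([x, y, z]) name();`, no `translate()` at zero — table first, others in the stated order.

table();
translate([0, 0, 680]) ladder();
translate([-430, 0, 0]) spool();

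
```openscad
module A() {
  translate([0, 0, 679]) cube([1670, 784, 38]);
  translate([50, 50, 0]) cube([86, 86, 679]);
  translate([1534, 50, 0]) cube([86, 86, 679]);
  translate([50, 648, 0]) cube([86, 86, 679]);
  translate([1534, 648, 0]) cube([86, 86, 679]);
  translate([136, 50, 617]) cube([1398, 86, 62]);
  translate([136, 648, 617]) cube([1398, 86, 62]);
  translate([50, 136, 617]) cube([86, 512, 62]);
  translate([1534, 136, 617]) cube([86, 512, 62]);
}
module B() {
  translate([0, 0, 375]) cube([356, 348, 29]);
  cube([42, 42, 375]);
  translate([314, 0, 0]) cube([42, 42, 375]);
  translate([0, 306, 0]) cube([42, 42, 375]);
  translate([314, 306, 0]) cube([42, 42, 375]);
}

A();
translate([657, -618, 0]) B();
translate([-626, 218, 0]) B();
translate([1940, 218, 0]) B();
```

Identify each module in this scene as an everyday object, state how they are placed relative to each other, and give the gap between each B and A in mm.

A is a table. B is a stool. Three stools sit around the table at the −y, −x, +x sides. The gap between each stool and the table is 270 mm.

Each stool's nearest face is 270 mm from the table's bounding box.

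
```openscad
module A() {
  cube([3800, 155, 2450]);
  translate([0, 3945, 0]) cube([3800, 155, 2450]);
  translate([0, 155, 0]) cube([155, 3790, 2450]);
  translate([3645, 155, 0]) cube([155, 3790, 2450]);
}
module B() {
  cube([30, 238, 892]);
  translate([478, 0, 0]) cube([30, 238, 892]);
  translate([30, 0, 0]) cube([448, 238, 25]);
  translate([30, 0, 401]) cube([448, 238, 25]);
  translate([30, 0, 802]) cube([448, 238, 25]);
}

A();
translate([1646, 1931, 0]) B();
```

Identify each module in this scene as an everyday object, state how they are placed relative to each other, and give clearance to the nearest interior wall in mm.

A is a house frame. B is a bookshelf. The bookshelf sits inside the house frame, centred. The clearance to the nearest interior wall is 1491 mm.

Clearances: x = 1491, y = 1776; minimum 1491 mm.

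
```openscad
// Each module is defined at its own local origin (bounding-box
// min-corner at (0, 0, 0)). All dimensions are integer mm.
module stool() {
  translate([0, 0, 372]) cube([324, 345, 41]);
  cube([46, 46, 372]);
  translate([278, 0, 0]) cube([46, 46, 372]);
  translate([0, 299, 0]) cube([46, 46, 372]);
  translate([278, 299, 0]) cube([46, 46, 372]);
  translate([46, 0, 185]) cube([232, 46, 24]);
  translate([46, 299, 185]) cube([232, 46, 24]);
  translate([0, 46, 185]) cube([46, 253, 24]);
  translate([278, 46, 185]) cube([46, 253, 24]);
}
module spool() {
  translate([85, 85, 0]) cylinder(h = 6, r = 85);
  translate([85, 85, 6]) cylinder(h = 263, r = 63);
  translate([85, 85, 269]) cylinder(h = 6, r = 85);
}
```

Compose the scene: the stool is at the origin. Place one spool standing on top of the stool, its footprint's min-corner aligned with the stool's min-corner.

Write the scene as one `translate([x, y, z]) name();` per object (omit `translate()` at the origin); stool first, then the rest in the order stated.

stool();
translate([0, 0, 413]) spool();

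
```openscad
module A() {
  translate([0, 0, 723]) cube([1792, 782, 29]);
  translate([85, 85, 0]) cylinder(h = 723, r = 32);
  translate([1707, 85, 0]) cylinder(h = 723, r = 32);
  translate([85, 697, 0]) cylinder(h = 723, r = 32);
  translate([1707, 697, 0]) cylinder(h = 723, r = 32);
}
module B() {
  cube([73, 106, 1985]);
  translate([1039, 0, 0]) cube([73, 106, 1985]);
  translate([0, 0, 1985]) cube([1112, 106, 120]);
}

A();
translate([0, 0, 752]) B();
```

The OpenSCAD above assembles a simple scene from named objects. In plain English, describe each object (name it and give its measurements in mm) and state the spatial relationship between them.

A is a table: top 1792 mm (x) × 782 mm (y), 29 mm thick, upper face at z = 752 mm, on four round legs of 64 mm diameter, each leg's bounding box inset 53 mm from the nearest pair of top edges, running from z = 0 to the bottom of the top.

B is a door frame. The clear opening is 966 mm wide and 1985 mm high. Two 73 mm wide jambs, 106 mm deep, stand either side of the opening from the floor to the top of the opening. A 120 mm thick head sits across the top of both jambs, spanning the full outside width of the frame.

The door frame is on top of the table.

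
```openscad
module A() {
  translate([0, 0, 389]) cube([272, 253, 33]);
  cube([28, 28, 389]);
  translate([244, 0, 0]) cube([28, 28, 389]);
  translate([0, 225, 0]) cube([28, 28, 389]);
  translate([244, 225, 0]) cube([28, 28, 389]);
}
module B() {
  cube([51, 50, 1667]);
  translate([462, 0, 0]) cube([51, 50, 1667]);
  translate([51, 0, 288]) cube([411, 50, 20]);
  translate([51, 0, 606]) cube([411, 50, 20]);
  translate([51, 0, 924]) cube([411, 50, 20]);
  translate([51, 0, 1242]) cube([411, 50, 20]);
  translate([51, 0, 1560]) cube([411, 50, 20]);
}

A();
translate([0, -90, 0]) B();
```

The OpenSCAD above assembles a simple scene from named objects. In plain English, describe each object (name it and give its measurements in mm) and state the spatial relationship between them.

A is a simple wooden stool: a rectangular seat 272 mm (x) by 253 mm (y), 33 mm thick, top face at z = 422 mm, on four square legs, each 28×28 mm in cross-section. The legs rest on z = 0, each flush with a corner of the seat.

B is a straight ladder. Two 51×50 mm vertical rails, 1667 mm tall, stand 513 mm apart (outside-to-outside) with their front faces coplanar on the −y side. 5 rungs, each 50 mm deep and 20 mm tall, span between the inner faces of the rails, front faces flush with the rails. The lowest rung's underside is at z = 288 mm and rungs are spaced 318 mm apart (underside to underside).

The ladder is on the floor beside the stool on its −y side.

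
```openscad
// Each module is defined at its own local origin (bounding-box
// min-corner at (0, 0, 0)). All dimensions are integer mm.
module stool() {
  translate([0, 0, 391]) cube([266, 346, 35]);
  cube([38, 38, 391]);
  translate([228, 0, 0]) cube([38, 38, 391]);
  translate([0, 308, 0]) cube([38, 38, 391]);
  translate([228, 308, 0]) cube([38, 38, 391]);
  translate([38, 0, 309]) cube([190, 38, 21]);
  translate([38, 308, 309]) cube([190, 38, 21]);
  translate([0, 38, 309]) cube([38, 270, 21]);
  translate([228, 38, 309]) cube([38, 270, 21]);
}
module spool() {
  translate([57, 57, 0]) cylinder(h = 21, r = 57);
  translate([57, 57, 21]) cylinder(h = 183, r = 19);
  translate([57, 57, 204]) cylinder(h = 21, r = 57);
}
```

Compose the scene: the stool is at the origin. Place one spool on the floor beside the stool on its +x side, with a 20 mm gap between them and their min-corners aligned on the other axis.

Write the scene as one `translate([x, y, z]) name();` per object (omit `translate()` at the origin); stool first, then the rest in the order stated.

stool();
translate([286, 0, 0]) spool();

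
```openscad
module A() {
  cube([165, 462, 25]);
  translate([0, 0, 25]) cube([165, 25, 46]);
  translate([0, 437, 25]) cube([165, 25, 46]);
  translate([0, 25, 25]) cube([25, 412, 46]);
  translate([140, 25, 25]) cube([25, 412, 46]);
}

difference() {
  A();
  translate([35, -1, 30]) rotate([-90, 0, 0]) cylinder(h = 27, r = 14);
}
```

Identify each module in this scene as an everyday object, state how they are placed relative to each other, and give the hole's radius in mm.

The subtracted cylinder has r = 14 mm.

A is an open box. The open box has a circular hole through its front wall. The hole's radius is 14 mm.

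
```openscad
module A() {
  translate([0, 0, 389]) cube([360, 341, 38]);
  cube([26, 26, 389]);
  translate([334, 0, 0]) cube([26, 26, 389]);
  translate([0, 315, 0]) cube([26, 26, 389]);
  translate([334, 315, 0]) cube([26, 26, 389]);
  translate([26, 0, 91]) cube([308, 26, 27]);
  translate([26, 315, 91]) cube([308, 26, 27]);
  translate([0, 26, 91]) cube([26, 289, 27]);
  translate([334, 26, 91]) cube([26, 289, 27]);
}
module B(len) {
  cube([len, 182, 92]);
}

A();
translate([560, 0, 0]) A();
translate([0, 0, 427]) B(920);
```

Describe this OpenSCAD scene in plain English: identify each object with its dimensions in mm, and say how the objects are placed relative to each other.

A is a four-legged stool. The seat is 360×341 mm, 38 mm thick, top at z = 427 mm. It stands on four square legs, each 26×26 mm in cross-section, from z = 0 to the seat underside, each flush with a corner of the seat. Four stretchers, 26 mm wide and 27 mm tall, connect adjacent legs with their undersides at z = 91 mm, each running between the inner faces of the legs it joins and aligned with the legs' outer faces on the other axis.

B is a rectangular beam 920 mm long (x), 182 mm deep (y), 92 mm thick (z).

The beam spans the tops of two stools placed 200 mm apart, resting at z = 427 mm.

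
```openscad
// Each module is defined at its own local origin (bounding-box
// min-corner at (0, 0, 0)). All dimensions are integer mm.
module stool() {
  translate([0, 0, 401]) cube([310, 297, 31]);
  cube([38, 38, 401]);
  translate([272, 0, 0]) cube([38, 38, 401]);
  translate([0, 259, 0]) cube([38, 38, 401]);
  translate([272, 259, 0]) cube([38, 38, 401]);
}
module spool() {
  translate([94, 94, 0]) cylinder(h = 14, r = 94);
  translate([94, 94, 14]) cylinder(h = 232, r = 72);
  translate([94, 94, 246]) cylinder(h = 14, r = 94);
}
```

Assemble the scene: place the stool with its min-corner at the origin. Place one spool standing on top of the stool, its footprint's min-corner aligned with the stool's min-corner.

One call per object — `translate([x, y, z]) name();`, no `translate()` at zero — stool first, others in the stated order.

stool();
translate([0, 0, 432]) spool();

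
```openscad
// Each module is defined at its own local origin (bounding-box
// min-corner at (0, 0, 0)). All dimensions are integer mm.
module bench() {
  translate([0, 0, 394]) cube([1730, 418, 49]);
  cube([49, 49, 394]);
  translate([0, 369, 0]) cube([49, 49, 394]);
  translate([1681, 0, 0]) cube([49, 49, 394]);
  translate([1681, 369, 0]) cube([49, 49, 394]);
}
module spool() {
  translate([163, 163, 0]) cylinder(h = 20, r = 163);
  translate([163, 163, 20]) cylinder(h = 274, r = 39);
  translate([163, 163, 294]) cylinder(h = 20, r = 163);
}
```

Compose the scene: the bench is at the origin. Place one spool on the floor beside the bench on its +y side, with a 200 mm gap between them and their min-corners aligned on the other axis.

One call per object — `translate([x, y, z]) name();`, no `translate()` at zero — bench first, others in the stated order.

bench();
translate([0, 618, 0]) spool();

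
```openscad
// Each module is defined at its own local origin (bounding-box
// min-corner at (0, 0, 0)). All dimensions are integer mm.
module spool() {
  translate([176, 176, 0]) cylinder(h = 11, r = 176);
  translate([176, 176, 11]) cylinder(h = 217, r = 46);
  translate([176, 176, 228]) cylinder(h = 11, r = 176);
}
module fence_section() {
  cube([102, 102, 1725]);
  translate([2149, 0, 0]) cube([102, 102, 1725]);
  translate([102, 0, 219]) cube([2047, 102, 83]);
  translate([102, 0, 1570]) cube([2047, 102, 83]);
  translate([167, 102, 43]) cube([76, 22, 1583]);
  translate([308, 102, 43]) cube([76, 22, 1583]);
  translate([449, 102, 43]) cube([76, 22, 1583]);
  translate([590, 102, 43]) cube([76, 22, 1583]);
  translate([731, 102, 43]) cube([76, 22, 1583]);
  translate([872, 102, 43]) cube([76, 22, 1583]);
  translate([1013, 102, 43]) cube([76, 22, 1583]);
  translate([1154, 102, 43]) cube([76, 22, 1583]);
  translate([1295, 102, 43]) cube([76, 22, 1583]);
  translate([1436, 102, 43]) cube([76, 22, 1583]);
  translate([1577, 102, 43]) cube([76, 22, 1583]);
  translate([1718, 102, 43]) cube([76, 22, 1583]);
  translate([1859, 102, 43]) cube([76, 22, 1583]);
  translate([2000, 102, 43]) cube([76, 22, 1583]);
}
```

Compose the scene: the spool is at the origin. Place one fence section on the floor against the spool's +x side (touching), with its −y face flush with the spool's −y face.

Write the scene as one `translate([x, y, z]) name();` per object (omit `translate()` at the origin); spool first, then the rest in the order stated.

spool();
translate([352, 0, 0]) fence_section();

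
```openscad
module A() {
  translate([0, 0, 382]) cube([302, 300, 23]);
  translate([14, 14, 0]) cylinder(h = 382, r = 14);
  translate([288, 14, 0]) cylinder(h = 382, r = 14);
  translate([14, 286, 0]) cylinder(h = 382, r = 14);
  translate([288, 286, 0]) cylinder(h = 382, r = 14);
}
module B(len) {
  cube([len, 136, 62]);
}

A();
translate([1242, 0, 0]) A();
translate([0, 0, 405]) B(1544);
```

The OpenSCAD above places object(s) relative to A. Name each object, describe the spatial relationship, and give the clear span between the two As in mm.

Second stool starts at x = 1242; first ends at x = 302; clear span = 1242 − 302 = 940 mm.

A is a stool. B is a beam. A beam spans the tops of two stools. The clear span between the two stools is 940 mm.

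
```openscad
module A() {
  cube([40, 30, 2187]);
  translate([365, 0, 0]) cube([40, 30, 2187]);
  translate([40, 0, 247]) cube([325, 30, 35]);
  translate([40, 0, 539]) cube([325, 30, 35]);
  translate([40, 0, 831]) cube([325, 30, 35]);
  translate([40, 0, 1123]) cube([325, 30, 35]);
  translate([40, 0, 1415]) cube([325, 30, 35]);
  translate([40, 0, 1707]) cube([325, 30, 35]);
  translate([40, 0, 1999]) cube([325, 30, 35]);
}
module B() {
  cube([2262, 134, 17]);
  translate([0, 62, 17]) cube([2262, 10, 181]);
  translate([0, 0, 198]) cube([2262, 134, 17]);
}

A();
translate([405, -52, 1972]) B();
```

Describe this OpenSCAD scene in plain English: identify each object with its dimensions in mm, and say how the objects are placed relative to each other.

A is a straight ladder. Two 40×30 mm vertical rails, 2187 mm tall, stand 405 mm apart (outside-to-outside) with their front faces coplanar on the −y side. 7 rungs, each 30 mm deep and 35 mm tall, span between the inner faces of the rails, front faces flush with the rails. The lowest rung's underside is at z = 247 mm and rungs are spaced 292 mm apart (underside to underside).

B is an I-beam lying along x, 2262 mm long. Overall section height 215 mm. Two flanges 134 mm wide (y) and 17 mm thick, one on the floor and one at the top; a web 10 mm thick runs between them, centred on the flange width.

The I-beam is beside the ladder with their tops flush at z = 2187.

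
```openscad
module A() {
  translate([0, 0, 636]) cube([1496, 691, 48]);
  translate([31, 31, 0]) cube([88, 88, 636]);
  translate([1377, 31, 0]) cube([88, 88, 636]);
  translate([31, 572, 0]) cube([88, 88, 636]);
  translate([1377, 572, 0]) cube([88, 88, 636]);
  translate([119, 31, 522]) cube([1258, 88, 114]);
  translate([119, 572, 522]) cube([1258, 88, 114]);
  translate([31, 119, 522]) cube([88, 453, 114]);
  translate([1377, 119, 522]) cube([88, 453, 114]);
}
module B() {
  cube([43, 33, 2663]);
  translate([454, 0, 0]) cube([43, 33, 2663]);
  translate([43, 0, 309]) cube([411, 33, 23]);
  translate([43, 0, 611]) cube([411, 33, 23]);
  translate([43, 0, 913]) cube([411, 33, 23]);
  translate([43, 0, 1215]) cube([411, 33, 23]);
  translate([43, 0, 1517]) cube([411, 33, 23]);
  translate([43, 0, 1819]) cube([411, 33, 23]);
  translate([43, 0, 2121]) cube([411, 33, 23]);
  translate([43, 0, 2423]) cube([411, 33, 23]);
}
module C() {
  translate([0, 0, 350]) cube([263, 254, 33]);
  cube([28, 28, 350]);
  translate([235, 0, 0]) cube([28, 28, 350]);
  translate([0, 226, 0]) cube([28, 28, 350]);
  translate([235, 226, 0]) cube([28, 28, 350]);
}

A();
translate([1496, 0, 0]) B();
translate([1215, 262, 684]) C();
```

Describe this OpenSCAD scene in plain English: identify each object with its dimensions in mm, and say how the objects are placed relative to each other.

A is a rectangular dining table. The top is 1496×691×48 mm with its upper surface at z = 684 mm. It stands on four 88×88 mm square legs, each inset 31 mm from the nearest pair of top edges, running from the floor to the underside of the top. Four apron rails, 88 mm thick and 114 mm tall, run between adjacent legs with their top edges flush with the underside of the top and their outer faces flush with the legs' outer faces.

B is a wooden ladder with two side rails of 43×33 mm section and 2663 mm height, set 497 mm apart overall. Between them run 8 rectangular rungs (33 mm deep, 23 mm thick), front faces flush with the rails' −y face. The bottom of the first rung is 309 mm above the floor and each subsequent rung is 302 mm higher than the one below.

C is a four-legged stool. The seat is 263×254 mm, 33 mm thick, top at z = 383 mm. It stands on four square legs, each 28×28 mm in cross-section, from z = 0 to the seat underside, each flush with a corner of the seat.

The ladder is against the table's +x side, with their −y faces flush. The stool is on top of the table.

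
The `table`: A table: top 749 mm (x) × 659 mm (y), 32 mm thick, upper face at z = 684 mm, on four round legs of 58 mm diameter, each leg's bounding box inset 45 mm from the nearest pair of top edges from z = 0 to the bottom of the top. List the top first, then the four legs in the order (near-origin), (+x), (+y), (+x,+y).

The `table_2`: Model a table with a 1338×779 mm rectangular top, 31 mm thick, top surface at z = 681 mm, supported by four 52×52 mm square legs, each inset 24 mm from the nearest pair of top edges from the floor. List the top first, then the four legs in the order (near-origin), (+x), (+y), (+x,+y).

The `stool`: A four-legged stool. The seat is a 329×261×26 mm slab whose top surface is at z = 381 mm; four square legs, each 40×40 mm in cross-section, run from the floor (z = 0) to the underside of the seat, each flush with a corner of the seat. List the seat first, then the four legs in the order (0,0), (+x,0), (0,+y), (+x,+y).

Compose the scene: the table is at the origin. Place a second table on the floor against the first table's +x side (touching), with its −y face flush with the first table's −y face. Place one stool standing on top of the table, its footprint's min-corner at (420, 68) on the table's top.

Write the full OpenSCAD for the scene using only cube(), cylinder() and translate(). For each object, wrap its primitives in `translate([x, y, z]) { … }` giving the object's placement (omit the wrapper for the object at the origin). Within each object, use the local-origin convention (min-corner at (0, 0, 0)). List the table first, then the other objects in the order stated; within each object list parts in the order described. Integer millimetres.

translate([0, 0, 652]) cube([749, 659, 32]);
translate([74, 74, 0]) cylinder(h = 652, r = 29);
translate([675, 74, 0]) cylinder(h = 652, r = 29);
translate([74, 585, 0]) cylinder(h = 652, r = 29);
translate([675, 585, 0]) cylinder(h = 652, r = 29);
translate([749, 0, 0]) {
  translate([0, 0, 650]) cube([1338, 779, 31]);
  translate([24, 24, 0]) cube([52, 52, 650]);
  translate([1262, 24, 0]) cube([52, 52, 650]);
  translate([24, 703, 0]) cube([52, 52, 650]);
  translate([1262, 703, 0]) cube([52, 52, 650]);
}
translate([420, 68, 684]) {
  translate([0, 0, 355]) cube([329, 261, 26]);
  cube([40, 40, 355]);
  translate([289, 0, 0]) cube([40, 40, 355]);
  translate([0, 221, 0]) cube([40, 40, 355]);
  translate([289, 221, 0]) cube([40, 40, 355]);
}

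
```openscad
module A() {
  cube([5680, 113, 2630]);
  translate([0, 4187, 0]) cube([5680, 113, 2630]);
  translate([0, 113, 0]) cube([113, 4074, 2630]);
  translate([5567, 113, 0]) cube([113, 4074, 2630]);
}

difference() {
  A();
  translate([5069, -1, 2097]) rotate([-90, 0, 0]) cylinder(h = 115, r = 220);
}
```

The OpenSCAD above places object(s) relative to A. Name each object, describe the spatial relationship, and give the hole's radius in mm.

The subtracted cylinder has r = 220 mm.

A is a house frame. The house frame has a circular hole through its front wall. The hole's radius is 220 mm.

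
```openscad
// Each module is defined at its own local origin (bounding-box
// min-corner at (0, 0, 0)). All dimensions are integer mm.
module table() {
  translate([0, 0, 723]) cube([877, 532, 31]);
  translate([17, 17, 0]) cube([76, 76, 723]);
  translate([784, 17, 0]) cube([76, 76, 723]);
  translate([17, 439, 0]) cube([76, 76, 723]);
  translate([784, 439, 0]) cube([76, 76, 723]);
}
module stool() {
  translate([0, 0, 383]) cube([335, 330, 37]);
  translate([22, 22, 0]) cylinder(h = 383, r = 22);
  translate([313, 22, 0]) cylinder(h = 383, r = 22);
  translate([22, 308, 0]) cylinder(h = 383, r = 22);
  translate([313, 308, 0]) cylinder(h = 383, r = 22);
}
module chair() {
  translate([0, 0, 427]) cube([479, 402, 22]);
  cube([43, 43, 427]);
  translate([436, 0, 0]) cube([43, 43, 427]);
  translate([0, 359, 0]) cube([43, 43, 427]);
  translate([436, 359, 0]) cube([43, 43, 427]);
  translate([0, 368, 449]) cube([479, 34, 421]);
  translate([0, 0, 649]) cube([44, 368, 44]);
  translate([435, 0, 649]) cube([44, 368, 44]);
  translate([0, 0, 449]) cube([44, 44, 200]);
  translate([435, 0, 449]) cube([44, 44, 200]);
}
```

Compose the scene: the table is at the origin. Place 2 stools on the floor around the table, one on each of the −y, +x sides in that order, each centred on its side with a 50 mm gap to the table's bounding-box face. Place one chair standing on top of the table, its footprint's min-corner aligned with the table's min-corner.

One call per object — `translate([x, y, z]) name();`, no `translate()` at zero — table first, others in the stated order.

table();
translate([271, -380, 0]) stool();
translate([927, 101, 0]) stool();
translate([0, 0, 754]) chair();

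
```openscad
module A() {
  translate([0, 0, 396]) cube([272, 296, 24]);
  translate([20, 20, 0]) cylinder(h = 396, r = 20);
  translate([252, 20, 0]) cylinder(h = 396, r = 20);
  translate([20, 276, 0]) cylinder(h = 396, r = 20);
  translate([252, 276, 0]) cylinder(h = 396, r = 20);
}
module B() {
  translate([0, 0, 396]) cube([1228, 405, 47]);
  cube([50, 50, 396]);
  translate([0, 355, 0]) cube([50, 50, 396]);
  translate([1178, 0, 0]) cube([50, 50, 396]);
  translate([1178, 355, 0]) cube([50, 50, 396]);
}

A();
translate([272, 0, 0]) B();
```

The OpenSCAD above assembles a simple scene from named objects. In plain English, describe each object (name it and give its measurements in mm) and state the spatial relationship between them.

A is a four-legged stool. The seat is 272×296 mm, 24 mm thick, top at z = 420 mm. It stands on four round legs, each 40 mm in diameter, from z = 0 to the seat underside, each leg's axis is inset half a diameter from the nearest pair of seat edges (so the leg's bounding box is flush with the corner).

B is a bench: a 1228×405 mm seat slab, 47 mm thick, top at z = 443 mm, on four 50×50 mm square legs flush with the seat corners and standing on z = 0.

The bench is against the stool's +x side, with their −y faces flush.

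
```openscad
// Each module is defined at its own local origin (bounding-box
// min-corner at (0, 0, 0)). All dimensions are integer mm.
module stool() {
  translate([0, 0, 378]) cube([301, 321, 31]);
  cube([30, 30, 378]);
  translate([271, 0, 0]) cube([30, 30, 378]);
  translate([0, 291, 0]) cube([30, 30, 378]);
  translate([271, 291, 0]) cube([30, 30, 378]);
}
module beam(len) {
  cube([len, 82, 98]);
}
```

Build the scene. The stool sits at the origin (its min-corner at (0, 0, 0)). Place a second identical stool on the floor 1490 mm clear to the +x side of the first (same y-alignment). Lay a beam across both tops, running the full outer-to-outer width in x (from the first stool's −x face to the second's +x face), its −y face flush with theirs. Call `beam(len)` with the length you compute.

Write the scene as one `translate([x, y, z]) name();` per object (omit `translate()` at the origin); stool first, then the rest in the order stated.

stool();
translate([1791, 0, 0]) stool();
translate([0, 0, 409]) beam(2092);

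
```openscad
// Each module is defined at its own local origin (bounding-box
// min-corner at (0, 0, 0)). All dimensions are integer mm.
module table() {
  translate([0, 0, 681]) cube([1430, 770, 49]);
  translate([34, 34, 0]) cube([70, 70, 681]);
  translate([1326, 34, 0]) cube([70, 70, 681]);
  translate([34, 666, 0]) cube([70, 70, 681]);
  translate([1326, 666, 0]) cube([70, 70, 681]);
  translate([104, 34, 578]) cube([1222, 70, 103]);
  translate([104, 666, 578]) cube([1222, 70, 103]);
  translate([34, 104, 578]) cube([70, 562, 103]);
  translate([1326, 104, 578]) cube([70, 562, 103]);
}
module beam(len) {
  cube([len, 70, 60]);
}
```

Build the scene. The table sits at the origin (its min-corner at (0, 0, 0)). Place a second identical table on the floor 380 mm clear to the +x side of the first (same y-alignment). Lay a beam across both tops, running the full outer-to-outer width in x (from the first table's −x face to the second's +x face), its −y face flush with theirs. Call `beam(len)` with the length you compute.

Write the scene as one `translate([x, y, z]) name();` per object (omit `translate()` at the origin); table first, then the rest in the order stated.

table();
translate([1810, 0, 0]) table();
translate([0, 0, 730]) beam(3240);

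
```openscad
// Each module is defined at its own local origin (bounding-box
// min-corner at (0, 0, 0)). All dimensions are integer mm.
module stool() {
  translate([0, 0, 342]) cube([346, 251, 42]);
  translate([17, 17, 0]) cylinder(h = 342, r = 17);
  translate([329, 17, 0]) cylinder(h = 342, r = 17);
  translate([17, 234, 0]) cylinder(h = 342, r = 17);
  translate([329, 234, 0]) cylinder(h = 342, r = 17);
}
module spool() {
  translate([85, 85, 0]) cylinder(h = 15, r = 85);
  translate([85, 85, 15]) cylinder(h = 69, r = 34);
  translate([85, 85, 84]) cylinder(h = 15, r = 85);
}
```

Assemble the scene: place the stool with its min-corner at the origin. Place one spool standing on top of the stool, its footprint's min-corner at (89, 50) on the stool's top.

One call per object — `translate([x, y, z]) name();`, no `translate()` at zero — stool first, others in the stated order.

stool();
translate([89, 50, 384]) spool();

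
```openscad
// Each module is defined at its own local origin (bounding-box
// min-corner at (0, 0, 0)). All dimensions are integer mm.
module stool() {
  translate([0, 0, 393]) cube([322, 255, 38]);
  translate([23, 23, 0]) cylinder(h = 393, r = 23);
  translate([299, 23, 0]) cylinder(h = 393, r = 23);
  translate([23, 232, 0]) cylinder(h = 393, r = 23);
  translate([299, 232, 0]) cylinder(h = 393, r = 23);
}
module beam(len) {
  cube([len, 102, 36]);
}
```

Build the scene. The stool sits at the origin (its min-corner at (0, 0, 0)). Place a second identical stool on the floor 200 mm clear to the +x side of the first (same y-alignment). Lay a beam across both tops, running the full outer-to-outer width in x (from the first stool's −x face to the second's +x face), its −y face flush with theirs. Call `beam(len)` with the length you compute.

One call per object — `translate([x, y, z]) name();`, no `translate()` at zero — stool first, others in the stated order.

stool();
translate([522, 0, 0]) stool();
translate([0, 0, 431]) beam(844);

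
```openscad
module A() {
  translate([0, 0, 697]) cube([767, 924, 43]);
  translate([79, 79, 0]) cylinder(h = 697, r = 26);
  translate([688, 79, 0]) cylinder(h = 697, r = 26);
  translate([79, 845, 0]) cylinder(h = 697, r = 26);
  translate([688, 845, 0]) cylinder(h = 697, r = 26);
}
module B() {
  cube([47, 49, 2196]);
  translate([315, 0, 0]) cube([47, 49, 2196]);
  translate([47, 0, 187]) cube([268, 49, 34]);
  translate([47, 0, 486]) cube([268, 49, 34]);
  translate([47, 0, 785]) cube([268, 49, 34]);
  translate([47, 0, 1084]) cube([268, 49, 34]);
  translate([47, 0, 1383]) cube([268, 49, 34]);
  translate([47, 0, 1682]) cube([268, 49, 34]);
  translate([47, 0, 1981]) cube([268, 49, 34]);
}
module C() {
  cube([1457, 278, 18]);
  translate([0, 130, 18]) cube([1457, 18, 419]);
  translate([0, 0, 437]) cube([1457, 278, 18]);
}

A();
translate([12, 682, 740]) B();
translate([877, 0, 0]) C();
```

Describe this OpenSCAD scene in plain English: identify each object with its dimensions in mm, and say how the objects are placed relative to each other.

A is a rectangular dining table. The top is 767×924×43 mm with its upper surface at z = 740 mm. It stands on four round legs of 52 mm diameter, each leg's bounding box inset 53 mm from the nearest pair of top edges, running from the floor to the underside of the top.

B is a wooden ladder with two side rails of 47×49 mm section and 2196 mm height, set 362 mm apart overall. Between them run 7 rectangular rungs (49 mm deep, 34 mm thick), front faces flush with the rails' −y face. The bottom of the first rung is 187 mm above the floor and each subsequent rung is 299 mm higher than the one below.

C is an I-beam lying along x, 1457 mm long. Overall section height 455 mm. Two flanges 278 mm wide (y) and 18 mm thick, one on the floor and one at the top; a web 18 mm thick runs between them, centred on the flange width.

The ladder is on top of the table. The I-beam is on the floor beside the table on its +x side.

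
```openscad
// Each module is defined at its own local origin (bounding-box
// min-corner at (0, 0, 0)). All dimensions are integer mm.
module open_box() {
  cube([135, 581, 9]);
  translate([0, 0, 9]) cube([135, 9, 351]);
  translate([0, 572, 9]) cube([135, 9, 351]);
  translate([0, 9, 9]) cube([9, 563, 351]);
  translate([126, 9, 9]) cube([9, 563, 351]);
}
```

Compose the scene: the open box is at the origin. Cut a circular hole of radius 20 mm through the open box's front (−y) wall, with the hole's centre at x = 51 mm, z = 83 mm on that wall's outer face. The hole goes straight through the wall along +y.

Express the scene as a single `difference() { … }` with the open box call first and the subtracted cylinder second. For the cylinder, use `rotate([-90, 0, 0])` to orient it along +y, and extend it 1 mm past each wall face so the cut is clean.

difference() {
  open_box();
  translate([51, -1, 83]) rotate([-90, 0, 0]) cylinder(h = 11, r = 20);
}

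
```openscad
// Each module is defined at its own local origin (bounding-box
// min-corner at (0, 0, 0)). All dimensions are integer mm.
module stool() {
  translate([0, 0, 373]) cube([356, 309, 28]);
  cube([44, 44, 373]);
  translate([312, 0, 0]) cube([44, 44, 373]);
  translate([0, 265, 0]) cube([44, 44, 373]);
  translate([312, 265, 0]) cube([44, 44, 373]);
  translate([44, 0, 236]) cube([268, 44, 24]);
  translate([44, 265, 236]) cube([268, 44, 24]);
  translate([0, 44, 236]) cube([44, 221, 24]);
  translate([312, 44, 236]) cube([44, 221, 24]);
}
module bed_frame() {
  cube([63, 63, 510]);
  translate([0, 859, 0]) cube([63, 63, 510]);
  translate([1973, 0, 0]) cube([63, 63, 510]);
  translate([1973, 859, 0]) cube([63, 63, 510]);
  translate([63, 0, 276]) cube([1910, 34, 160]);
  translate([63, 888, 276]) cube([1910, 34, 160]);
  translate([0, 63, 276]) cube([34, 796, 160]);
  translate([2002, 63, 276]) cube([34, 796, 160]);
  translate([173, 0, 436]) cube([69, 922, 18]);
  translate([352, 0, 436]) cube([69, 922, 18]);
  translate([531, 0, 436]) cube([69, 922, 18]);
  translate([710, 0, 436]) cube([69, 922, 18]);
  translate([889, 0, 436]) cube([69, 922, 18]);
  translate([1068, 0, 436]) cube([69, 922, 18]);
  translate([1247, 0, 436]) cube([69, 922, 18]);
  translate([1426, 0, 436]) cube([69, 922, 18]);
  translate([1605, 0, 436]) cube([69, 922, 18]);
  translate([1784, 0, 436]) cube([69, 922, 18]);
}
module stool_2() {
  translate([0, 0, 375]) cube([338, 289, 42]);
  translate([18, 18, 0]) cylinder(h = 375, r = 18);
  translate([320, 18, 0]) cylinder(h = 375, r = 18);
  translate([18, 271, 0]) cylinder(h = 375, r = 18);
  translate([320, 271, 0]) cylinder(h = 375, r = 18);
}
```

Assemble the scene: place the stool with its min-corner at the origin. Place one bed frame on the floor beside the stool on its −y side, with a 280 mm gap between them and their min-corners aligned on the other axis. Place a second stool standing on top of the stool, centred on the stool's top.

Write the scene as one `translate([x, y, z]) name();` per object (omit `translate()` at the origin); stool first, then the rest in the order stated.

stool();
translate([0, -1202, 0]) bed_frame();
translate([9, 10, 401]) stool_2();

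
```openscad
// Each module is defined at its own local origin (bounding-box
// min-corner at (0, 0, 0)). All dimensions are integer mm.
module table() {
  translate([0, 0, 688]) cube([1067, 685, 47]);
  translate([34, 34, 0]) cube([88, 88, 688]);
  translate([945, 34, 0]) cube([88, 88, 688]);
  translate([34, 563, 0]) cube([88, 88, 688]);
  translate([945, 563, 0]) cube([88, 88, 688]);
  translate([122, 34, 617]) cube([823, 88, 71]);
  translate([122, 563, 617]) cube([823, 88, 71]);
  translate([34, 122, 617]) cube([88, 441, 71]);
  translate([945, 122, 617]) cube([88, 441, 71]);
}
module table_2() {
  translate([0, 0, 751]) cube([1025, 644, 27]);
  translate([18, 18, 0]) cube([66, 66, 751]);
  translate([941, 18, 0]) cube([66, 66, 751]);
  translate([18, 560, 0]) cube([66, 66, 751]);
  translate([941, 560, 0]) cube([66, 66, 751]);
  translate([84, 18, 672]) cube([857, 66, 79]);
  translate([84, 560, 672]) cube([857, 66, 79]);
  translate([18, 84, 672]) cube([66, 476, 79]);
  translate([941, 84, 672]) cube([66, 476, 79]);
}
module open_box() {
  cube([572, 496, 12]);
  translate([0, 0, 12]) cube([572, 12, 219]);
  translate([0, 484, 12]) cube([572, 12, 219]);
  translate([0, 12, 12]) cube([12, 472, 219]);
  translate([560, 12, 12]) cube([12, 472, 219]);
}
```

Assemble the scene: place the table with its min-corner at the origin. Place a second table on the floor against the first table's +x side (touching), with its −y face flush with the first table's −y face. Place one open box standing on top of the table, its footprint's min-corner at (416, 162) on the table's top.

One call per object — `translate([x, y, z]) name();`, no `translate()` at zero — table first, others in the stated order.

table();
translate([1067, 0, 0]) table_2();
translate([416, 162, 735]) open_box();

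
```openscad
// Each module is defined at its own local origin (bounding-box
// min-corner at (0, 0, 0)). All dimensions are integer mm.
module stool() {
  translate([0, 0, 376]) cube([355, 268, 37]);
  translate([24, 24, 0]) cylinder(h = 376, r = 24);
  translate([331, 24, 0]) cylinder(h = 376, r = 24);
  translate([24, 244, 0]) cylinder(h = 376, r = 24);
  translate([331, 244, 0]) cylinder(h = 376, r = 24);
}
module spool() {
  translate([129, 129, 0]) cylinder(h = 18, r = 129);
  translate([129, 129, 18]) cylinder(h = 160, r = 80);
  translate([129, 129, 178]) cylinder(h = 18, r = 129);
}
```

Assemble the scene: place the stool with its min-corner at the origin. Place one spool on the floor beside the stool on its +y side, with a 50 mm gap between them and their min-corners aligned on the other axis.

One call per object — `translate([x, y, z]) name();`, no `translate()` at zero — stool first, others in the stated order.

stool();
translate([0, 318, 0]) spool();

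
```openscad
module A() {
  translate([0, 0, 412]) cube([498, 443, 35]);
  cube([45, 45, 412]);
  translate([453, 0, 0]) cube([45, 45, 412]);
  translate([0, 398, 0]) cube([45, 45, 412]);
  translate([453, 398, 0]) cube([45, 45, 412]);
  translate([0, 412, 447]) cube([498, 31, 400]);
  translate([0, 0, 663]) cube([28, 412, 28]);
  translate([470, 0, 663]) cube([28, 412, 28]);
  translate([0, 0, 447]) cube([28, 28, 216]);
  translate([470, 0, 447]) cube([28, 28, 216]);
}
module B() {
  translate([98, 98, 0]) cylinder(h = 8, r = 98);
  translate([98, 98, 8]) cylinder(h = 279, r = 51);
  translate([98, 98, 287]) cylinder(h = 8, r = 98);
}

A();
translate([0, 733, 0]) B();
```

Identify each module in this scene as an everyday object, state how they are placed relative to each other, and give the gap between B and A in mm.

A is a chair. B is a spool. The spool is on the floor beside the chair on its +y side. The gap between the spool and the chair is 290 mm.

The spool's nearest face is 290 mm from the chair's +y face.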